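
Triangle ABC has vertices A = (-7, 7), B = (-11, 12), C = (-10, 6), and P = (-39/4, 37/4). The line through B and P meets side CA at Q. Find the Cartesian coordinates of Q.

Barycentric coordinates of P with respect to ABC: (1/4, 1/2, 1/4).
On side CA the B-coordinate is zero; dropping P's B-weight 1/2 and renormalizing the remaining 1/4 : 1/4 gives weights 1/2, 1/2 on C, A.
Q = (1/2)·(-10, 6) + (1/2)·(-7, 7) = (-17/2, 13/2).

(-17/2, 13/2)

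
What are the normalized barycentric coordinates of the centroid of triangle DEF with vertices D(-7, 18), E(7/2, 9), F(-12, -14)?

The centroid is the average of the vertices, so each weight is 1/3.

(1/3, 1/3, 1/3)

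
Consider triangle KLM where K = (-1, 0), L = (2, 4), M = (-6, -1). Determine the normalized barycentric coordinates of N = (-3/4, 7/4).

Signed area of the reference triangle: [KLM] = ½·((-1)·(4−(-1)) + 2·(-1−0) + (-6)·(0−4)) = ½·(-5 − 2 + 24) = 17/2.
[NLM] = ½·((-3/4)·(4−(-1)) + 2·(-1−(7/4)) + (-6)·(7/4−4)) = ½·(-15/4 − 11/2 + 27/2) = 17/8, so the K-coordinate is (17/8)/(17/2) = 1/4.
[KNM] = ½·((-1)·(7/4−(-1)) + (-3/4)·(-1−0) + (-6)·(0−(7/4))) = ½·(-11/4 + 3/4 + 21/2) = 17/4, so the L-coordinate is 1/2.
[KLN] = ½·((-1)·(4−(7/4)) + 2·(7/4−0) + (-3/4)·(0−4)) = ½·(-9/4 + 7/2 + 3) = 17/8, so the M-coordinate is 1/4.

(1/4, 1/2, 1/4)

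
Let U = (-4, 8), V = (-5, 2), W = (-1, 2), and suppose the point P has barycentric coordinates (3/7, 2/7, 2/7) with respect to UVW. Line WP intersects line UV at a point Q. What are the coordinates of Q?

(-22/5, 28/5)

Line WP meets UV where the W-coordinate vanishes; zeroing P's W-weight and renormalizing leaves U, V-weights 3/7 : 2/7 → (3/5, 2/5).
So Q = (3/5)·U + (2/5)·V = (-22/5, 28/5).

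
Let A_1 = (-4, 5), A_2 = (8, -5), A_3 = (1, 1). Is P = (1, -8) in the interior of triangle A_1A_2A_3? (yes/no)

Barycentric coordinates of P: (63/2, 45/2, -53).
The three coordinates are positive, positive, negative; a point is interior exactly when all three are positive.

no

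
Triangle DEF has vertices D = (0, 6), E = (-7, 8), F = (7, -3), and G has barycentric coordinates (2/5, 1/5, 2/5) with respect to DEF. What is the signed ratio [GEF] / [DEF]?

2/5

The signed ratio [GEF]/[DEF] equals the barycentric coordinate of G at vertex D, which is 2/5.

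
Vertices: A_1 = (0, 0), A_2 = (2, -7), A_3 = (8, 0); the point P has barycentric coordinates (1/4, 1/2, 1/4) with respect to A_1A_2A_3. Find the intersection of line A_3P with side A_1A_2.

Line A_3P meets A_1A_2 where the A_3-coordinate vanishes; zeroing P's A_3-weight and renormalizing leaves A_1, A_2-weights 1/4 : 1/2 → (1/3, 2/3).
So Q = (1/3)·A_1 + (2/3)·A_2 = (4/3, -14/3).

(4/3, -14/3)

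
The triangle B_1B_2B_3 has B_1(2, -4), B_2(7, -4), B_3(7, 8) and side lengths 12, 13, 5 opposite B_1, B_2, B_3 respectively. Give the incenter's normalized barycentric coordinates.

The incenter has barycentric coordinates proportional to the opposite side lengths: (12 : 13 : 5).
Normalizing by 12+13+5 = 30 gives (2/5, 13/30, 1/6).

(2/5, 13/30, 1/6)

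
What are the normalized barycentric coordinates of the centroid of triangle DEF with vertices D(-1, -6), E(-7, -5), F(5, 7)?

The centroid is the average of the vertices, so each weight is 1/3.

(1/3, 1/3, 1/3)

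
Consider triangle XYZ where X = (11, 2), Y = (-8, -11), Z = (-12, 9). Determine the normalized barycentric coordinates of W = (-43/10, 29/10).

(3/10, 1/5, 1/2)

Signed area of the reference triangle: [XYZ] = ½·(11·(-11−9) + (-8)·(9−2) + (-12)·(2−(-11))) = ½·(-220 − 56 − 156) = -216.
[WYZ] = ½·((-43/10)·(-11−9) + (-8)·(9−(29/10)) + (-12)·(29/10−(-11))) = ½·(86 − 244/5 − 834/5) = -324/5, so the X-coordinate is (-324/5)/(-216) = 3/10.
[XWZ] = ½·(11·(29/10−9) + (-43/10)·(9−2) + (-12)·(2−(29/10))) = ½·(-671/10 − 301/10 + 54/5) = -216/5, so the Y-coordinate is 1/5.
[XYW] = ½·(11·(-11−(29/10)) + (-8)·(29/10−2) + (-43/10)·(2−(-11))) = ½·(-1529/10 − 36/5 − 559/10) = -108, so the Z-coordinate is 1/2.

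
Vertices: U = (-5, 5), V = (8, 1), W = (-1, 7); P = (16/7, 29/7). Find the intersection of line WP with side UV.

Barycentric coordinates of P with respect to UVW: (1/7, 3/7, 3/7).
On side UV the W-coordinate is zero; dropping P's W-weight 3/7 and renormalizing the remaining 1/7 : 3/7 gives weights 1/4, 3/4 on U, V.
Q = (1/4)·(-5, 5) + (3/4)·(8, 1) = (19/4, 2).

(19/4, 2)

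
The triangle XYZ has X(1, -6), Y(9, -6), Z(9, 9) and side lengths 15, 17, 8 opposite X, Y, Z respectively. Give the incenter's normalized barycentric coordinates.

(3/8, 17/40, 1/5)

The incenter has barycentric coordinates proportional to the opposite side lengths: (15 : 17 : 8).
Normalizing by 15+17+8 = 40 gives (3/8, 17/40, 1/5).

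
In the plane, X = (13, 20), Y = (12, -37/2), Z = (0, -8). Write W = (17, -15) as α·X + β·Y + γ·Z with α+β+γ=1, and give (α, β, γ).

Signed area of the reference triangle: [XYZ] = ½·(13·(-37/2−(-8)) + 12·(-8−20) + 0·(20−(-37/2))) = ½·(-273/2 − 336 + 0) = -945/4.
[WYZ] = ½·(17·(-37/2−(-8)) + 12·(-8−(-15)) + 0·(-15−(-37/2))) = ½·(-357/2 + 84 + 0) = -189/4, so the X-coordinate is (-189/4)/(-945/4) = 1/5.
[XWZ] = ½·(13·(-15−(-8)) + 17·(-8−20) + 0·(20−(-15))) = ½·(-91 − 476 + 0) = -567/2, so the Y-coordinate is 6/5.
[XYW] = ½·(13·(-37/2−(-15)) + 12·(-15−20) + 17·(20−(-37/2))) = ½·(-91/2 − 420 + 1309/2) = 189/2, so the Z-coordinate is -2/5.
Check: 1/5 + 6/5 − 2/5 = 1.

(1/5, 6/5, -2/5)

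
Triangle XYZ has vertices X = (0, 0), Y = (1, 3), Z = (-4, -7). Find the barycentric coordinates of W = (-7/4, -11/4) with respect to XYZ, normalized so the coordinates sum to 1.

Signed area of the reference triangle: [XYZ] = ½·(0·(3−(-7)) + 1·(-7−0) + (-4)·(0−3)) = ½·(0 − 7 + 12) = 5/2.
[WYZ] = ½·((-7/4)·(3−(-7)) + 1·(-7−(-11/4)) + (-4)·(-11/4−3)) = ½·(-35/2 − 17/4 + 23) = 5/8, so the X-coordinate is (5/8)/(5/2) = 1/4.
[XWZ] = ½·(0·(-11/4−(-7)) + (-7/4)·(-7−0) + (-4)·(0−(-11/4))) = ½·(0 + 49/4 − 11) = 5/8, so the Y-coordinate is 1/4.
[XYW] = ½·(0·(3−(-11/4)) + 1·(-11/4−0) + (-7/4)·(0−3)) = ½·(0 − 11/4 + 21/4) = 5/4, so the Z-coordinate is 1/2.

(1/4, 1/4, 1/2)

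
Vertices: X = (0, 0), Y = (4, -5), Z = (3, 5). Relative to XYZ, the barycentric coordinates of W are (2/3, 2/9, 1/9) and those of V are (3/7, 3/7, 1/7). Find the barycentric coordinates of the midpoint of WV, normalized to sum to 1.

(23/42, 41/126, 8/63)

Since both coordinate triples sum to 1, the midpoint's barycentrics are the componentwise average.
(2/3+3/7)/2 = 23/42; similarly 41/126 and 8/63.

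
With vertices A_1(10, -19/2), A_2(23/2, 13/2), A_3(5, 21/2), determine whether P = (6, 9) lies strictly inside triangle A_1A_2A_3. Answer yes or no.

Barycentric coordinates of P: (23/440, 5/44, 367/440).
The three coordinates are positive, positive, positive; a point is interior exactly when all three are positive.

yes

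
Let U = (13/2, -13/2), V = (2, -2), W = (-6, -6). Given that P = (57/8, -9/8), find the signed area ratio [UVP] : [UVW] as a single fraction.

-1/2

[UVW] = ½·((13/2)·(-2−(-6)) + 2·(-6−(-13/2)) + (-6)·(-13/2−(-2))) = ½·(26 + 1 + 27) = 27.
[UVP] = ½·((13/2)·(-2−(-9/8)) + 2·(-9/8−(-13/2)) + (57/8)·(-13/2−(-2))) = ½·(-91/16 + 43/4 − 513/16) = -27/2, so the ratio is (-27/2)/27 = -1/2.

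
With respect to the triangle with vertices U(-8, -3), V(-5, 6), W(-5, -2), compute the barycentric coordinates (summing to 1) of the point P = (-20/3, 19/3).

Signed area of the reference triangle: [UVW] = ½·((-8)·(6−(-2)) + (-5)·(-2−(-3)) + (-5)·(-3−6)) = ½·(-64 − 5 + 45) = -12.
[PVW] = ½·((-20/3)·(6−(-2)) + (-5)·(-2−(19/3)) + (-5)·(19/3−6)) = ½·(-160/3 + 125/3 − 5/3) = -20/3, so the U-coordinate is (-20/3)/(-12) = 5/9.
[UPW] = ½·((-8)·(19/3−(-2)) + (-20/3)·(-2−(-3)) + (-5)·(-3−(19/3))) = ½·(-200/3 − 20/3 + 140/3) = -40/3, so the V-coordinate is 10/9.
[UVP] = ½·((-8)·(6−(19/3)) + (-5)·(19/3−(-3)) + (-20/3)·(-3−6)) = ½·(8/3 − 140/3 + 60) = 8, so the W-coordinate is -2/3.

(5/9, 10/9, -2/3)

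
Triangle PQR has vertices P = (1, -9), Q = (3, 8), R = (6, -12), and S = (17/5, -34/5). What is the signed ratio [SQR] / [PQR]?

[PQR] = ½·(1·(8−(-12)) + 3·(-12−(-9)) + 6·(-9−8)) = ½·(20 − 9 − 102) = -91/2.
[SQR] = ½·((17/5)·(8−(-12)) + 3·(-12−(-34/5)) + 6·(-34/5−8)) = ½·(68 − 78/5 − 444/5) = -91/5, so the ratio is (-91/5)/(-91/2) = 2/5.

2/5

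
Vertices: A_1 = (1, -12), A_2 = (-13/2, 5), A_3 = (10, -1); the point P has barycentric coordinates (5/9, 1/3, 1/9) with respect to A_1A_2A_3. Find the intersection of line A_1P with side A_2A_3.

Line A_1P meets A_2A_3 where the A_1-coordinate vanishes; zeroing P's A_1-weight and renormalizing leaves A_2, A_3-weights 1/3 : 1/9 → (3/4, 1/4).
So Q = (3/4)·A_2 + (1/4)·A_3 = (-19/8, 7/2).

(-19/8, 7/2)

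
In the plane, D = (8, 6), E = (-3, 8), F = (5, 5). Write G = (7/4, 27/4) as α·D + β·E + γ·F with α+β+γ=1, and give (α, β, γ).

(1/4, 1/2, 1/4)

Signed area of the reference triangle: [DEF] = ½·(8·(8−5) + (-3)·(5−6) + 5·(6−8)) = ½·(24 + 3 − 10) = 17/2.
[GEF] = ½·((7/4)·(8−5) + (-3)·(5−(27/4)) + 5·(27/4−8)) = ½·(21/4 + 21/4 − 25/4) = 17/8, so the D-coordinate is (17/8)/(17/2) = 1/4.
[DGF] = ½·(8·(27/4−5) + (7/4)·(5−6) + 5·(6−(27/4))) = ½·(14 − 7/4 − 15/4) = 17/4, so the E-coordinate is 1/2.
[DEG] = ½·(8·(8−(27/4)) + (-3)·(27/4−6) + (7/4)·(6−8)) = ½·(10 − 9/4 − 7/2) = 17/8, so the F-coordinate is 1/4.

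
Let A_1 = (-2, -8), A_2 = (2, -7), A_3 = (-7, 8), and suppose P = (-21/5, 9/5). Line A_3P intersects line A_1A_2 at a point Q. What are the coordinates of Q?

(0, -15/2)

Barycentric coordinates of P with respect to A_1A_2A_3: (1/5, 1/5, 3/5).
On side A_1A_2 the A_3-coordinate is zero; dropping P's A_3-weight 3/5 and renormalizing the remaining 1/5 : 1/5 gives weights 1/2, 1/2 on A_1, A_2.
Q = (1/2)·(-2, -8) + (1/2)·(2, -7) = (0, -15/2).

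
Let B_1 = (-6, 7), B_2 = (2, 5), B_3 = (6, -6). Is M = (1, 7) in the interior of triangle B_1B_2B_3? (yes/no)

no

Barycentric coordinates of M: (3/80, 91/80, -7/40).
The three coordinates are positive, positive, negative; a point is interior exactly when all three are positive.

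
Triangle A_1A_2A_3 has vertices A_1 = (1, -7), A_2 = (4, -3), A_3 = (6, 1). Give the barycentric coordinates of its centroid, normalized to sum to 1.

(1/3, 1/3, 1/3)

The centroid is the average of the vertices, so each weight is 1/3.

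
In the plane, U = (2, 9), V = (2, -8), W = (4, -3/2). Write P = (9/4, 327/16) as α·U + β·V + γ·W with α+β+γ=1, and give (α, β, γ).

(13/8, -3/4, 1/8)

Signed area of the reference triangle: [UVW] = ½·(2·(-8−(-3/2)) + 2·(-3/2−9) + 4·(9−(-8))) = ½·(-13 − 21 + 68) = 17.
[PVW] = ½·((9/4)·(-8−(-3/2)) + 2·(-3/2−(327/16)) + 4·(327/16−(-8))) = ½·(-117/8 − 351/8 + 455/4) = 221/8, so the U-coordinate is (221/8)/17 = 13/8.
[UPW] = ½·(2·(327/16−(-3/2)) + (9/4)·(-3/2−9) + 4·(9−(327/16))) = ½·(351/8 − 189/8 − 183/4) = -51/4, so the V-coordinate is -3/4.
[UVP] = ½·(2·(-8−(327/16)) + 2·(327/16−9) + (9/4)·(9−(-8))) = ½·(-455/8 + 183/8 + 153/4) = 17/8, so the W-coordinate is 1/8.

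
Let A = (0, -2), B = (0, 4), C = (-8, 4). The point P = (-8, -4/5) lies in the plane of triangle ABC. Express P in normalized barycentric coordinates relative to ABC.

Signed area of the reference triangle: [ABC] = ½·(0·(4−4) + 0·(4−(-2)) + (-8)·(-2−4)) = ½·(0 + 0 + 48) = 24.
[PBC] = ½·((-8)·(4−4) + 0·(4−(-4/5)) + (-8)·(-4/5−4)) = ½·(0 + 0 + 192/5) = 96/5, so the A-coordinate is (96/5)/24 = 4/5.
[APC] = ½·(0·(-4/5−4) + (-8)·(4−(-2)) + (-8)·(-2−(-4/5))) = ½·(0 − 48 + 48/5) = -96/5, so the B-coordinate is -4/5.
[ABP] = ½·(0·(4−(-4/5)) + 0·(-4/5−(-2)) + (-8)·(-2−4)) = ½·(0 + 0 + 48) = 24, so the C-coordinate is 1.

(4/5, -4/5, 1)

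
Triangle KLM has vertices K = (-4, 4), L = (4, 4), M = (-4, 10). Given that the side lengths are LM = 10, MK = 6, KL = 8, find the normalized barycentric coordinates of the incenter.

(5/12, 1/4, 1/3)

The incenter has barycentric coordinates proportional to the opposite side lengths: (10 : 6 : 8).
Normalizing by 10+6+8 = 24 gives (5/12, 1/4, 1/3).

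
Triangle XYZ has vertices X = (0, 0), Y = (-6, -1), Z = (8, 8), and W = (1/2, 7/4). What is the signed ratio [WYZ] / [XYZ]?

[XYZ] = ½·(0·(-1−8) + (-6)·(8−0) + 8·(0−(-1))) = ½·(0 − 48 + 8) = -20.
[WYZ] = ½·((1/2)·(-1−8) + (-6)·(8−(7/4)) + 8·(7/4−(-1))) = ½·(-9/2 − 75/2 + 22) = -10, so the ratio is (-10)/(-20) = 1/2.

1/2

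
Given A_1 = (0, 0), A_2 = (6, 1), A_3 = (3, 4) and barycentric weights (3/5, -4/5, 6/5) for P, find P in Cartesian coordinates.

P = (3/5)·A_1 + (-4/5)·A_2 + (6/5)·A_3.
x-coordinate: (3/5)·0 + (-4/5)·6 + (6/5)·3 = -6/5.
y-coordinate: (3/5)·0 + (-4/5)·1 + (6/5)·4 = 4.

(-6/5, 4)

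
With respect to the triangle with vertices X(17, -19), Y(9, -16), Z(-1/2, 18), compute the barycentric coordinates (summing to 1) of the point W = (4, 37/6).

(1/6, 1/6, 2/3)

Signed area of the reference triangle: [XYZ] = ½·(17·(-16−18) + 9·(18−(-19)) + (-1/2)·(-19−(-16))) = ½·(-578 + 333 + 3/2) = -487/4.
[WYZ] = ½·(4·(-16−18) + 9·(18−(37/6)) + (-1/2)·(37/6−(-16))) = ½·(-136 + 213/2 − 133/12) = -487/24, so the X-coordinate is (-487/24)/(-487/4) = 1/6.
[XWZ] = ½·(17·(37/6−18) + 4·(18−(-19)) + (-1/2)·(-19−(37/6))) = ½·(-1207/6 + 148 + 151/12) = -487/24, so the Y-coordinate is 1/6.
[XYW] = ½·(17·(-16−(37/6)) + 9·(37/6−(-19)) + 4·(-19−(-16))) = ½·(-2261/6 + 453/2 − 12) = -487/6, so the Z-coordinate is 2/3.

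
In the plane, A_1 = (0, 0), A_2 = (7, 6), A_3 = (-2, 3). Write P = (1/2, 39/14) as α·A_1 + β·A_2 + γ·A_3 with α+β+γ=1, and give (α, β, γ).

(2/7, 3/14, 1/2)

Signed area of the reference triangle: [A_1A_2A_3] = ½·(0·(6−3) + 7·(3−0) + (-2)·(0−6)) = ½·(0 + 21 + 12) = 33/2.
[PA_2A_3] = ½·((1/2)·(6−3) + 7·(3−(39/14)) + (-2)·(39/14−6)) = ½·(3/2 + 3/2 + 45/7) = 33/7, so the A_1-coordinate is (33/7)/(33/2) = 2/7.
[A_1PA_3] = ½·(0·(39/14−3) + (1/2)·(3−0) + (-2)·(0−(39/14))) = ½·(0 + 3/2 + 39/7) = 99/28, so the A_2-coordinate is 3/14.
[A_1A_2P] = ½·(0·(6−(39/14)) + 7·(39/14−0) + (1/2)·(0−6)) = ½·(0 + 39/2 − 3) = 33/4, so the A_3-coordinate is 1/2.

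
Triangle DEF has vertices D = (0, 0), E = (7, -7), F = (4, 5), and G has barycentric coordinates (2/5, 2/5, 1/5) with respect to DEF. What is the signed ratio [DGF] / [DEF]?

2/5

The signed ratio [DGF]/[DEF] equals the barycentric coordinate of G at vertex E, which is 2/5.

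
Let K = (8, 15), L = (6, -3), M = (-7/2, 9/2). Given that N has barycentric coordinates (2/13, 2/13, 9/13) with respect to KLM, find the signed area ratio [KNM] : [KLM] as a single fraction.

The signed ratio [KNM]/[KLM] equals the barycentric coordinate of N at vertex L, which is 2/13.

2/13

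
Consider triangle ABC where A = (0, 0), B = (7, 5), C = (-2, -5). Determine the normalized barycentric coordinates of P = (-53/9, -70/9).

(5/9, -5/9, 1)

Signed area of the reference triangle: [ABC] = ½·(0·(5−(-5)) + 7·(-5−0) + (-2)·(0−5)) = ½·(0 − 35 + 10) = -25/2.
[PBC] = ½·((-53/9)·(5−(-5)) + 7·(-5−(-70/9)) + (-2)·(-70/9−5)) = ½·(-530/9 + 175/9 + 230/9) = -125/18, so the A-coordinate is (-125/18)/(-25/2) = 5/9.
[APC] = ½·(0·(-70/9−(-5)) + (-53/9)·(-5−0) + (-2)·(0−(-70/9))) = ½·(0 + 265/9 − 140/9) = 125/18, so the B-coordinate is -5/9.
[ABP] = ½·(0·(5−(-70/9)) + 7·(-70/9−0) + (-53/9)·(0−5)) = ½·(0 − 490/9 + 265/9) = -25/2, so the C-coordinate is 1.
Check: 5/9 − 5/9 + 1 = 1.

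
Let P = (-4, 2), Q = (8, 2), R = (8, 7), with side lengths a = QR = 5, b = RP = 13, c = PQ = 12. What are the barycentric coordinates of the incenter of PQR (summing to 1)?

(1/6, 13/30, 2/5)

The incenter has barycentric coordinates proportional to the opposite side lengths: (5 : 13 : 12).
Normalizing by 5+13+12 = 30 gives (1/6, 13/30, 2/5).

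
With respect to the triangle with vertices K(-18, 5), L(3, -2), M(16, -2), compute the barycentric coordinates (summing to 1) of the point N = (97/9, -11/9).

(1/9, 1/9, 7/9)

Signed area of the reference triangle: [KLM] = ½·((-18)·(-2−(-2)) + 3·(-2−5) + 16·(5−(-2))) = ½·(0 − 21 + 112) = 91/2.
[NLM] = ½·((97/9)·(-2−(-2)) + 3·(-2−(-11/9)) + 16·(-11/9−(-2))) = ½·(0 − 7/3 + 112/9) = 91/18, so the K-coordinate is (91/18)/(91/2) = 1/9.
[KNM] = ½·((-18)·(-11/9−(-2)) + (97/9)·(-2−5) + 16·(5−(-11/9))) = ½·(-14 − 679/9 + 896/9) = 91/18, so the L-coordinate is 1/9.
[KLN] = ½·((-18)·(-2−(-11/9)) + 3·(-11/9−5) + (97/9)·(5−(-2))) = ½·(14 − 56/3 + 679/9) = 637/18, so the M-coordinate is 7/9.
Check: 1/9 + 1/9 + 7/9 = 1.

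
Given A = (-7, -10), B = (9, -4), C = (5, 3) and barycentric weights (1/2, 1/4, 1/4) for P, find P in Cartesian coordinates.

(0, -21/4)

P = (1/2)·A + (1/4)·B + (1/4)·C.
x-coordinate: (1/2)·(-7) + (1/4)·9 + (1/4)·5 = 0.
y-coordinate: (1/2)·(-10) + (1/4)·(-4) + (1/4)·3 = -21/4.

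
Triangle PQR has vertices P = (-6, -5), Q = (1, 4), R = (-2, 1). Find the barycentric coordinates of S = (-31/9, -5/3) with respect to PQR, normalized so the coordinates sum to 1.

(11/18, 1/3, 1/18)

Signed area of the reference triangle: [PQR] = ½·((-6)·(4−1) + 1·(1−(-5)) + (-2)·(-5−4)) = ½·(-18 + 6 + 18) = 3.
[SQR] = ½·((-31/9)·(4−1) + 1·(1−(-5/3)) + (-2)·(-5/3−4)) = ½·(-31/3 + 8/3 + 34/3) = 11/6, so the P-coordinate is (11/6)/3 = 11/18.
[PSR] = ½·((-6)·(-5/3−1) + (-31/9)·(1−(-5)) + (-2)·(-5−(-5/3))) = ½·(16 − 62/3 + 20/3) = 1, so the Q-coordinate is 1/3.
[PQS] = ½·((-6)·(4−(-5/3)) + 1·(-5/3−(-5)) + (-31/9)·(-5−4)) = ½·(-34 + 10/3 + 31) = 1/6, so the R-coordinate is 1/18.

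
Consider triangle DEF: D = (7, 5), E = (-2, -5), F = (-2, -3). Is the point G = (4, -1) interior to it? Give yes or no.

Barycentric coordinates of G: (2/3, 5/3, -4/3).
The three coordinates are positive, positive, negative; a point is interior exactly when all three are positive.

no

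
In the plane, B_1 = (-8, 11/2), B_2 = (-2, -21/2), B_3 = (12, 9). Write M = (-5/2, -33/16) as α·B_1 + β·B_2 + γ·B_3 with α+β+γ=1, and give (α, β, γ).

Signed area of the reference triangle: [B_1B_2B_3] = ½·((-8)·(-21/2−9) + (-2)·(9−(11/2)) + 12·(11/2−(-21/2))) = ½·(156 − 7 + 192) = 341/2.
[MB_2B_3] = ½·((-5/2)·(-21/2−9) + (-2)·(9−(-33/16)) + 12·(-33/16−(-21/2))) = ½·(195/4 − 177/8 + 405/4) = 1023/16, so the B_1-coordinate is (1023/16)/(341/2) = 3/8.
[B_1MB_3] = ½·((-8)·(-33/16−9) + (-5/2)·(9−(11/2)) + 12·(11/2−(-33/16))) = ½·(177/2 − 35/4 + 363/4) = 341/4, so the B_2-coordinate is 1/2.
[B_1B_2M] = ½·((-8)·(-21/2−(-33/16)) + (-2)·(-33/16−(11/2)) + (-5/2)·(11/2−(-21/2))) = ½·(135/2 + 121/8 − 40) = 341/16, so the B_3-coordinate is 1/8.
Check: 3/8 + 1/2 + 1/8 = 1.

(3/8, 1/2, 1/8)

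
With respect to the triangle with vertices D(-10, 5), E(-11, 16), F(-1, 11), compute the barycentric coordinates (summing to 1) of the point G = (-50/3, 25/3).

Signed area of the reference triangle: [DEF] = ½·((-10)·(16−11) + (-11)·(11−5) + (-1)·(5−16)) = ½·(-50 − 66 + 11) = -105/2.
[GEF] = ½·((-50/3)·(16−11) + (-11)·(11−(25/3)) + (-1)·(25/3−16)) = ½·(-250/3 − 88/3 + 23/3) = -105/2, so the D-coordinate is (-105/2)/(-105/2) = 1.
[DGF] = ½·((-10)·(25/3−11) + (-50/3)·(11−5) + (-1)·(5−(25/3))) = ½·(80/3 − 100 + 10/3) = -35, so the E-coordinate is 2/3.
[DEG] = ½·((-10)·(16−(25/3)) + (-11)·(25/3−5) + (-50/3)·(5−16)) = ½·(-230/3 − 110/3 + 550/3) = 35, so the F-coordinate is -2/3.

(1, 2/3, -2/3)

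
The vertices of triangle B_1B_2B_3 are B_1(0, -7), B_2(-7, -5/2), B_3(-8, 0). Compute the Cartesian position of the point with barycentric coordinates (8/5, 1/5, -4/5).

M = (8/5)·B_1 + (1/5)·B_2 + (-4/5)·B_3.
x-coordinate: (8/5)·0 + (1/5)·(-7) + (-4/5)·(-8) = 5.
y-coordinate: (8/5)·(-7) + (1/5)·(-5/2) + (-4/5)·0 = -117/10.

(5, -117/10)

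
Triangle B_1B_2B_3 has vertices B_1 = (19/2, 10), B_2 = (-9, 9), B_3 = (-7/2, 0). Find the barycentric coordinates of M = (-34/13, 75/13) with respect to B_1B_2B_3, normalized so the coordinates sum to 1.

Signed area of the reference triangle: [B_1B_2B_3] = ½·((19/2)·(9−0) + (-9)·(0−10) + (-7/2)·(10−9)) = ½·(171/2 + 90 − 7/2) = 86.
[MB_2B_3] = ½·((-34/13)·(9−0) + (-9)·(0−(75/13)) + (-7/2)·(75/13−9)) = ½·(-306/13 + 675/13 + 147/13) = 258/13, so the B_1-coordinate is (258/13)/86 = 3/13.
[B_1MB_3] = ½·((19/2)·(75/13−0) + (-34/13)·(0−10) + (-7/2)·(10−(75/13))) = ½·(1425/26 + 340/13 − 385/26) = 430/13, so the B_2-coordinate is 5/13.
[B_1B_2M] = ½·((19/2)·(9−(75/13)) + (-9)·(75/13−10) + (-34/13)·(10−9)) = ½·(399/13 + 495/13 − 34/13) = 430/13, so the B_3-coordinate is 5/13.

(3/13, 5/13, 5/13)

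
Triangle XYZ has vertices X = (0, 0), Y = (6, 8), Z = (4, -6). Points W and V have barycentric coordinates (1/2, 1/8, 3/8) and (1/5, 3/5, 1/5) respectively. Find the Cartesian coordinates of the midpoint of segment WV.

Barycentric coordinates of the midpoint are the average: (7/20, 29/80, 23/80).
Converting: (7/20)·X + (29/80)·Y + (23/80)·Z = (133/40, 47/40).

(133/40, 47/40)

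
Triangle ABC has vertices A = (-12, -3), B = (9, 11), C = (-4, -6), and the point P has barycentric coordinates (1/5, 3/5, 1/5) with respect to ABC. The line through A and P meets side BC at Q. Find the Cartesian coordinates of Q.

Line AP meets BC where the A-coordinate vanishes; zeroing P's A-weight and renormalizing leaves B, C-weights 3/5 : 1/5 → (3/4, 1/4).
So Q = (3/4)·B + (1/4)·C = (23/4, 27/4).

(23/4, 27/4)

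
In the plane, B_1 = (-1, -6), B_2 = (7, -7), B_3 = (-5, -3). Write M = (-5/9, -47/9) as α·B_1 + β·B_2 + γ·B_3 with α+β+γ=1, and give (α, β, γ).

(4/9, 2/9, 1/3)

Signed area of the reference triangle: [B_1B_2B_3] = ½·((-1)·(-7−(-3)) + 7·(-3−(-6)) + (-5)·(-6−(-7))) = ½·(4 + 21 − 5) = 10.
[MB_2B_3] = ½·((-5/9)·(-7−(-3)) + 7·(-3−(-47/9)) + (-5)·(-47/9−(-7))) = ½·(20/9 + 140/9 − 80/9) = 40/9, so the B_1-coordinate is (40/9)/10 = 4/9.
[B_1MB_3] = ½·((-1)·(-47/9−(-3)) + (-5/9)·(-3−(-6)) + (-5)·(-6−(-47/9))) = ½·(20/9 − 5/3 + 35/9) = 20/9, so the B_2-coordinate is 2/9.
[B_1B_2M] = ½·((-1)·(-7−(-47/9)) + 7·(-47/9−(-6)) + (-5/9)·(-6−(-7))) = ½·(16/9 + 49/9 − 5/9) = 10/3, so the B_3-coordinate is 1/3.
Check: 4/9 + 2/9 + 1/3 = 1.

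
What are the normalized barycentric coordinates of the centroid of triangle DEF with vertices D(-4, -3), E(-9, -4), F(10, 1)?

The centroid is the average of the vertices, so each weight is 1/3.

(1/3, 1/3, 1/3)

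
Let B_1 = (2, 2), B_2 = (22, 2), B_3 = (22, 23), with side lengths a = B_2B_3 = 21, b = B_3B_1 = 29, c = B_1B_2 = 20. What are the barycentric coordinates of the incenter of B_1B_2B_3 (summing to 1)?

(3/10, 29/70, 2/7)

The incenter has barycentric coordinates proportional to the opposite side lengths: (21 : 29 : 20).
Normalizing by 21+29+20 = 70 gives (3/10, 29/70, 2/7).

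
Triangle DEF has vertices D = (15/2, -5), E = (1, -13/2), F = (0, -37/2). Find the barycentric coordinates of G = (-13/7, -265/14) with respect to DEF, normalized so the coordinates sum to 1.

(-2/7, 2/7, 1)

Signed area of the reference triangle: [DEF] = ½·((15/2)·(-13/2−(-37/2)) + 1·(-37/2−(-5)) + 0·(-5−(-13/2))) = ½·(90 − 27/2 + 0) = 153/4.
[GEF] = ½·((-13/7)·(-13/2−(-37/2)) + 1·(-37/2−(-265/14)) + 0·(-265/14−(-13/2))) = ½·(-156/7 + 3/7 + 0) = -153/14, so the D-coordinate is (-153/14)/(153/4) = -2/7.
[DGF] = ½·((15/2)·(-265/14−(-37/2)) + (-13/7)·(-37/2−(-5)) + 0·(-5−(-265/14))) = ½·(-45/14 + 351/14 + 0) = 153/14, so the E-coordinate is 2/7.
[DEG] = ½·((15/2)·(-13/2−(-265/14)) + 1·(-265/14−(-5)) + (-13/7)·(-5−(-13/2))) = ½·(1305/14 − 195/14 − 39/14) = 153/4, so the F-coordinate is 1.
Check: -2/7 + 2/7 + 1 = 1.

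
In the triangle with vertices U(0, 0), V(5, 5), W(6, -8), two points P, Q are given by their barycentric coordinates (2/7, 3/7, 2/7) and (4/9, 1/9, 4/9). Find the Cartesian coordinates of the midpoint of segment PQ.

(223/63, -11/7)

Barycentric coordinates of the midpoint are the average: (23/63, 17/63, 23/63).
Converting: (23/63)·U + (17/63)·V + (23/63)·W = (223/63, -11/7).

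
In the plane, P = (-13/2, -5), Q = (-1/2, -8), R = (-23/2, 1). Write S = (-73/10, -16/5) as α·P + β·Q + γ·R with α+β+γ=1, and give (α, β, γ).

Signed area of the reference triangle: [PQR] = ½·((-13/2)·(-8−1) + (-1/2)·(1−(-5)) + (-23/2)·(-5−(-8))) = ½·(117/2 − 3 − 69/2) = 21/2.
[SQR] = ½·((-73/10)·(-8−1) + (-1/2)·(1−(-16/5)) + (-23/2)·(-16/5−(-8))) = ½·(657/10 − 21/10 − 276/5) = 21/5, so the P-coordinate is (21/5)/(21/2) = 2/5.
[PSR] = ½·((-13/2)·(-16/5−1) + (-73/10)·(1−(-5)) + (-23/2)·(-5−(-16/5))) = ½·(273/10 − 219/5 + 207/10) = 21/10, so the Q-coordinate is 1/5.
[PQS] = ½·((-13/2)·(-8−(-16/5)) + (-1/2)·(-16/5−(-5)) + (-73/10)·(-5−(-8))) = ½·(156/5 − 9/10 − 219/10) = 21/5, so the R-coordinate is 2/5.

(2/5, 1/5, 2/5)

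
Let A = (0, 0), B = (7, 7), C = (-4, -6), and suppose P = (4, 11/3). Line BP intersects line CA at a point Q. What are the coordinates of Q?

Barycentric coordinates of P with respect to ABC: (1/6, 2/3, 1/6).
On side CA the B-coordinate is zero; dropping P's B-weight 2/3 and renormalizing the remaining 1/6 : 1/6 gives weights 1/2, 1/2 on C, A.
Q = (1/2)·(-4, -6) + (1/2)·(0, 0) = (-2, -3).

(-2, -3)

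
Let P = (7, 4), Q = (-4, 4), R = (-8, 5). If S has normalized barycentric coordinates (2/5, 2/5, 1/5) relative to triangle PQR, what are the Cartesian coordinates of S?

(-2/5, 21/5)

S = (2/5)·P + (2/5)·Q + (1/5)·R.
x-coordinate: (2/5)·7 + (2/5)·(-4) + (1/5)·(-8) = -2/5.
y-coordinate: (2/5)·4 + (2/5)·4 + (1/5)·5 = 21/5.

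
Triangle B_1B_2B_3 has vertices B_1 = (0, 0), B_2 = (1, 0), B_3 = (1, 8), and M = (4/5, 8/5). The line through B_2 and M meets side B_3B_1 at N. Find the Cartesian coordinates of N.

(1/2, 4)

Barycentric coordinates of M with respect to B_1B_2B_3: (1/5, 3/5, 1/5).
On side B_3B_1 the B_2-coordinate is zero; dropping M's B_2-weight 3/5 and renormalizing the remaining 1/5 : 1/5 gives weights 1/2, 1/2 on B_3, B_1.
N = (1/2)·(1, 8) + (1/2)·(0, 0) = (1/2, 4).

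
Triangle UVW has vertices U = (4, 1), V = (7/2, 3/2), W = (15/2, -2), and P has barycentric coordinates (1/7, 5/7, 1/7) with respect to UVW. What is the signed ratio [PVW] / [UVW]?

The signed ratio [PVW]/[UVW] equals the barycentric coordinate of P at vertex U, which is 1/7.

1/7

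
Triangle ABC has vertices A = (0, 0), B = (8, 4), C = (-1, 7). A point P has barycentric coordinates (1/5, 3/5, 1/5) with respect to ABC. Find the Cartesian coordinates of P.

(23/5, 19/5)

P = (1/5)·A + (3/5)·B + (1/5)·C.
x-coordinate: (1/5)·0 + (3/5)·8 + (1/5)·(-1) = 23/5.
y-coordinate: (1/5)·0 + (3/5)·4 + (1/5)·7 = 19/5.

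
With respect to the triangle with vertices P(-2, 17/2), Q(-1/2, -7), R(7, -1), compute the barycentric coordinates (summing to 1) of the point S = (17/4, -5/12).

Signed area of the reference triangle: [PQR] = ½·((-2)·(-7−(-1)) + (-1/2)·(-1−(17/2)) + 7·(17/2−(-7))) = ½·(12 + 19/4 + 217/2) = 501/8.
[SQR] = ½·((17/4)·(-7−(-1)) + (-1/2)·(-1−(-5/12)) + 7·(-5/12−(-7))) = ½·(-51/2 + 7/24 + 553/12) = 167/16, so the P-coordinate is (167/16)/(501/8) = 1/6.
[PSR] = ½·((-2)·(-5/12−(-1)) + (17/4)·(-1−(17/2)) + 7·(17/2−(-5/12))) = ½·(-7/6 − 323/8 + 749/12) = 167/16, so the Q-coordinate is 1/6.
[PQS] = ½·((-2)·(-7−(-5/12)) + (-1/2)·(-5/12−(17/2)) + (17/4)·(17/2−(-7))) = ½·(79/6 + 107/24 + 527/8) = 167/4, so the R-coordinate is 2/3.

(1/6, 1/6, 2/3)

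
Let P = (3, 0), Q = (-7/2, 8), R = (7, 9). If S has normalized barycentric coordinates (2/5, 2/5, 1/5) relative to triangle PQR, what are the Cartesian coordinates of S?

S = (2/5)·P + (2/5)·Q + (1/5)·R.
x-coordinate: (2/5)·3 + (2/5)·(-7/2) + (1/5)·7 = 6/5.
y-coordinate: (2/5)·0 + (2/5)·8 + (1/5)·9 = 5.

(6/5, 5)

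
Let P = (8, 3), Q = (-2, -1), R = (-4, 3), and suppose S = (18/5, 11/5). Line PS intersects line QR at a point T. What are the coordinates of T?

(-3, 1)

Barycentric coordinates of S with respect to PQR: (3/5, 1/5, 1/5).
On side QR the P-coordinate is zero; dropping S's P-weight 3/5 and renormalizing the remaining 1/5 : 1/5 gives weights 1/2, 1/2 on Q, R.
T = (1/2)·(-2, -1) + (1/2)·(-4, 3) = (-3, 1).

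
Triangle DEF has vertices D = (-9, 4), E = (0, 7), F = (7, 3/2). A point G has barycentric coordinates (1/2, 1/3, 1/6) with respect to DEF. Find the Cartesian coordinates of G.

(-10/3, 55/12)

G = (1/2)·D + (1/3)·E + (1/6)·F.
x-coordinate: (1/2)·(-9) + (1/3)·0 + (1/6)·7 = -10/3.
y-coordinate: (1/2)·4 + (1/3)·7 + (1/6)·(3/2) = 55/12.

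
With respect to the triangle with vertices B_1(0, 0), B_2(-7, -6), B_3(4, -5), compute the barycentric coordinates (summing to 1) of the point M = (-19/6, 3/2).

Signed area of the reference triangle: [B_1B_2B_3] = ½·(0·(-6−(-5)) + (-7)·(-5−0) + 4·(0−(-6))) = ½·(0 + 35 + 24) = 59/2.
[MB_2B_3] = ½·((-19/6)·(-6−(-5)) + (-7)·(-5−(3/2)) + 4·(3/2−(-6))) = ½·(19/6 + 91/2 + 30) = 118/3, so the B_1-coordinate is (118/3)/(59/2) = 4/3.
[B_1MB_3] = ½·(0·(3/2−(-5)) + (-19/6)·(-5−0) + 4·(0−(3/2))) = ½·(0 + 95/6 − 6) = 59/12, so the B_2-coordinate is 1/6.
[B_1B_2M] = ½·(0·(-6−(3/2)) + (-7)·(3/2−0) + (-19/6)·(0−(-6))) = ½·(0 − 21/2 − 19) = -59/4, so the B_3-coordinate is -1/2.
Check: 4/3 + 1/6 − 1/2 = 1.

(4/3, 1/6, -1/2)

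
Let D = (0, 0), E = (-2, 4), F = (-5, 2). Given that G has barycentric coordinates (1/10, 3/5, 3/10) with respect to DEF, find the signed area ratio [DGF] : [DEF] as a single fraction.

The signed ratio [DGF]/[DEF] equals the barycentric coordinate of G at vertex E, which is 3/5.

3/5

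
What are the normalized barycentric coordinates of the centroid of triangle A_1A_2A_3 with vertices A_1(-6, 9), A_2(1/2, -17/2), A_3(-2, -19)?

(1/3, 1/3, 1/3)

The centroid is the average of the vertices, so each weight is 1/3.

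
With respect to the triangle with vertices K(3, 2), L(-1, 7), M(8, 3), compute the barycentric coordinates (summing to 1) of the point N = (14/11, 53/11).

Signed area of the reference triangle: [KLM] = ½·(3·(7−3) + (-1)·(3−2) + 8·(2−7)) = ½·(12 − 1 − 40) = -29/2.
[NLM] = ½·((14/11)·(7−3) + (-1)·(3−(53/11)) + 8·(53/11−7)) = ½·(56/11 + 20/11 − 192/11) = -58/11, so the K-coordinate is (-58/11)/(-29/2) = 4/11.
[KNM] = ½·(3·(53/11−3) + (14/11)·(3−2) + 8·(2−(53/11))) = ½·(60/11 + 14/11 − 248/11) = -87/11, so the L-coordinate is 6/11.
[KLN] = ½·(3·(7−(53/11)) + (-1)·(53/11−2) + (14/11)·(2−7)) = ½·(72/11 − 31/11 − 70/11) = -29/22, so the M-coordinate is 1/11.
Check: 4/11 + 6/11 + 1/11 = 1.

(4/11, 6/11, 1/11)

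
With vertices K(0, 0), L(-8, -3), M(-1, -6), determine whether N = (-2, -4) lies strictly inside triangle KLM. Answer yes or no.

Barycentric coordinates of N: (11/45, 8/45, 26/45).
The three coordinates are positive, positive, positive; a point is interior exactly when all three are positive.

yes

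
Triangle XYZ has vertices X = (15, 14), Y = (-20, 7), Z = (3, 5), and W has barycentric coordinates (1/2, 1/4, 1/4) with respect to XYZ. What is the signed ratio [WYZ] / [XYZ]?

The signed ratio [WYZ]/[XYZ] equals the barycentric coordinate of W at vertex X, which is 1/2.

1/2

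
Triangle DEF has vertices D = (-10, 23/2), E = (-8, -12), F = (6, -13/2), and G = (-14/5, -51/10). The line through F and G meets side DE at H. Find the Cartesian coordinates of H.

Barycentric coordinates of G with respect to DEF: (1/5, 2/5, 2/5).
On side DE the F-coordinate is zero; dropping G's F-weight 2/5 and renormalizing the remaining 1/5 : 2/5 gives weights 1/3, 2/3 on D, E.
H = (1/3)·(-10, 23/2) + (2/3)·(-8, -12) = (-26/3, -25/6).

(-26/3, -25/6)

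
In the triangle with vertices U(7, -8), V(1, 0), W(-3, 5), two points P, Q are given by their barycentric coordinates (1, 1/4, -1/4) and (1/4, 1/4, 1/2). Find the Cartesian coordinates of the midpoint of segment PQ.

Barycentric coordinates of the midpoint are the average: (5/8, 1/4, 1/8).
Converting: (5/8)·U + (1/4)·V + (1/8)·W = (17/4, -35/8).

(17/4, -35/8)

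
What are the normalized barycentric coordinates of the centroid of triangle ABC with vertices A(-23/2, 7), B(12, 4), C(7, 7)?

(1/3, 1/3, 1/3)

The centroid is the average of the vertices, so each weight is 1/3.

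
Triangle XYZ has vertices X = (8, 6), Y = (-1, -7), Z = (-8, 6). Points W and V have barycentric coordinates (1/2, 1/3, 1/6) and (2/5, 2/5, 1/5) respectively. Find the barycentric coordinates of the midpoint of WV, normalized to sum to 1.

(9/20, 11/30, 11/60)

Since both coordinate triples sum to 1, the midpoint's barycentrics are the componentwise average.
(1/2+2/5)/2 = 9/20; similarly 11/30 and 11/60.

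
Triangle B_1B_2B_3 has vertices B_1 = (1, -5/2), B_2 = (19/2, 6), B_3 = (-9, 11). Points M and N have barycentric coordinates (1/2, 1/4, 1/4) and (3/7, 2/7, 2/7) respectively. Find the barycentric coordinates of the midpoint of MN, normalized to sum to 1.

(13/28, 15/56, 15/56)

Since both coordinate triples sum to 1, the midpoint's barycentrics are the componentwise average.
(1/2+3/7)/2 = 13/28; similarly 15/56 and 15/56.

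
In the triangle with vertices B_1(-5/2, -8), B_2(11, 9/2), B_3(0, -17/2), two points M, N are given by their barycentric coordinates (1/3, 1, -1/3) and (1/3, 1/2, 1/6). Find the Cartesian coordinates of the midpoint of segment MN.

Barycentric coordinates of the midpoint are the average: (1/3, 3/4, -1/12).
Converting: (1/3)·B_1 + (3/4)·B_2 + (-1/12)·B_3 = (89/12, 17/12).

(89/12, 17/12)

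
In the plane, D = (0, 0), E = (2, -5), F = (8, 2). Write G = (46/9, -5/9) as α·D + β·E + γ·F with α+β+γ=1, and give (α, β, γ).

(1/9, 1/3, 5/9)

Signed area of the reference triangle: [DEF] = ½·(0·(-5−2) + 2·(2−0) + 8·(0−(-5))) = ½·(0 + 4 + 40) = 22.
[GEF] = ½·((46/9)·(-5−2) + 2·(2−(-5/9)) + 8·(-5/9−(-5))) = ½·(-322/9 + 46/9 + 320/9) = 22/9, so the D-coordinate is (22/9)/22 = 1/9.
[DGF] = ½·(0·(-5/9−2) + (46/9)·(2−0) + 8·(0−(-5/9))) = ½·(0 + 92/9 + 40/9) = 22/3, so the E-coordinate is 1/3.
[DEG] = ½·(0·(-5−(-5/9)) + 2·(-5/9−0) + (46/9)·(0−(-5))) = ½·(0 − 10/9 + 230/9) = 110/9, so the F-coordinate is 5/9.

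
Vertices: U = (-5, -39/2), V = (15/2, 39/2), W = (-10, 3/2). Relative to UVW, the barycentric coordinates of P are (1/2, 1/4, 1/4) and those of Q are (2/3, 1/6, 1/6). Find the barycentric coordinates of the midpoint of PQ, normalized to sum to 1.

(7/12, 5/24, 5/24)

Since both coordinate triples sum to 1, the midpoint's barycentrics are the componentwise average.
(1/2+2/3)/2 = 7/12; similarly 5/24 and 5/24.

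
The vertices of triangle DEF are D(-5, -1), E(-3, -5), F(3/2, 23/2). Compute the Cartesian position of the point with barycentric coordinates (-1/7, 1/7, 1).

G = (-1/7)·D + (1/7)·E + 1·F.
x-coordinate: (-1/7)·(-5) + (1/7)·(-3) + 1·(3/2) = 25/14.
y-coordinate: (-1/7)·(-1) + (1/7)·(-5) + 1·(23/2) = 153/14.

(25/14, 153/14)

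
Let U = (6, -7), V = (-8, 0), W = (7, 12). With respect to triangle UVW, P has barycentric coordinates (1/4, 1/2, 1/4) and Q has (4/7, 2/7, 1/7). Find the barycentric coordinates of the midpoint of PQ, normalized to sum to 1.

Since both coordinate triples sum to 1, the midpoint's barycentrics are the componentwise average.
(1/4+4/7)/2 = 23/56; similarly 11/28 and 11/56.

(23/56, 11/28, 11/56)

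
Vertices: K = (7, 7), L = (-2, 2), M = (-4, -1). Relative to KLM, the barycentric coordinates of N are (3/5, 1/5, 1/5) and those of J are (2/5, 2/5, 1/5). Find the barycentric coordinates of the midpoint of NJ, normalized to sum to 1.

(1/2, 3/10, 1/5)

Since both coordinate triples sum to 1, the midpoint's barycentrics are the componentwise average.
(3/5+2/5)/2 = 1/2; similarly 3/10 and 1/5.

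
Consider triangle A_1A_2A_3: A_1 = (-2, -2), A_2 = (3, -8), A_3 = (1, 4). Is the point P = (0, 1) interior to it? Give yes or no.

yes

Barycentric coordinates of P: (3/8, 1/16, 9/16).
The three coordinates are positive, positive, positive; a point is interior exactly when all three are positive.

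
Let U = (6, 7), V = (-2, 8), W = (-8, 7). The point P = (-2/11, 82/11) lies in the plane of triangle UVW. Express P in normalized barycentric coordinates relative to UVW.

Signed area of the reference triangle: [UVW] = ½·(6·(8−7) + (-2)·(7−7) + (-8)·(7−8)) = ½·(6 + 0 + 8) = 7.
[PVW] = ½·((-2/11)·(8−7) + (-2)·(7−(82/11)) + (-8)·(82/11−8)) = ½·(-2/11 + 10/11 + 48/11) = 28/11, so the U-coordinate is (28/11)/7 = 4/11.
[UPW] = ½·(6·(82/11−7) + (-2/11)·(7−7) + (-8)·(7−(82/11))) = ½·(30/11 + 0 + 40/11) = 35/11, so the V-coordinate is 5/11.
[UVP] = ½·(6·(8−(82/11)) + (-2)·(82/11−7) + (-2/11)·(7−8)) = ½·(36/11 − 10/11 + 2/11) = 14/11, so the W-coordinate is 2/11.

(4/11, 5/11, 2/11)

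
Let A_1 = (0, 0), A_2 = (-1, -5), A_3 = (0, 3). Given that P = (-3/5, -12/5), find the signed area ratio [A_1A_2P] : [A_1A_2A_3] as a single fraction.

1/5

[A_1A_2A_3] = ½·(0·(-5−3) + (-1)·(3−0) + 0·(0−(-5))) = ½·(0 − 3 + 0) = -3/2.
[A_1A_2P] = ½·(0·(-5−(-12/5)) + (-1)·(-12/5−0) + (-3/5)·(0−(-5))) = ½·(0 + 12/5 − 3) = -3/10, so the ratio is (-3/10)/(-3/2) = 1/5.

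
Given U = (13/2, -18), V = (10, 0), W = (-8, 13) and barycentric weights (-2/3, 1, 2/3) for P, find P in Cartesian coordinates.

P = (-2/3)·U + 1·V + (2/3)·W.
x-coordinate: (-2/3)·(13/2) + 1·10 + (2/3)·(-8) = 1/3.
y-coordinate: (-2/3)·(-18) + 1·0 + (2/3)·13 = 62/3.

(1/3, 62/3)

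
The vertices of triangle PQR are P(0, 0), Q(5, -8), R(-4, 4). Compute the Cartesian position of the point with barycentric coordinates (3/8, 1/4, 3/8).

S = (3/8)·P + (1/4)·Q + (3/8)·R.
x-coordinate: (3/8)·0 + (1/4)·5 + (3/8)·(-4) = -1/4.
y-coordinate: (3/8)·0 + (1/4)·(-8) + (3/8)·4 = -1/2.

(-1/4, -1/2)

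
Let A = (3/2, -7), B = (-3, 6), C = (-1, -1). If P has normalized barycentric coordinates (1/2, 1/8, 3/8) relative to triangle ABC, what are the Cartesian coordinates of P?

(0, -25/8)

P = (1/2)·A + (1/8)·B + (3/8)·C.
x-coordinate: (1/2)·(3/2) + (1/8)·(-3) + (3/8)·(-1) = 0.
y-coordinate: (1/2)·(-7) + (1/8)·6 + (3/8)·(-1) = -25/8.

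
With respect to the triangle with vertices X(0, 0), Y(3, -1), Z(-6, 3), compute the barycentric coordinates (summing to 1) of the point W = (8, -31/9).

Signed area of the reference triangle: [XYZ] = ½·(0·(-1−3) + 3·(3−0) + (-6)·(0−(-1))) = ½·(0 + 9 − 6) = 3/2.
[WYZ] = ½·(8·(-1−3) + 3·(3−(-31/9)) + (-6)·(-31/9−(-1))) = ½·(-32 + 58/3 + 44/3) = 1, so the X-coordinate is 1/(3/2) = 2/3.
[XWZ] = ½·(0·(-31/9−3) + 8·(3−0) + (-6)·(0−(-31/9))) = ½·(0 + 24 − 62/3) = 5/3, so the Y-coordinate is 10/9.
[XYW] = ½·(0·(-1−(-31/9)) + 3·(-31/9−0) + 8·(0−(-1))) = ½·(0 − 31/3 + 8) = -7/6, so the Z-coordinate is -7/9.
Check: 2/3 + 10/9 − 7/9 = 1.

(2/3, 10/9, -7/9)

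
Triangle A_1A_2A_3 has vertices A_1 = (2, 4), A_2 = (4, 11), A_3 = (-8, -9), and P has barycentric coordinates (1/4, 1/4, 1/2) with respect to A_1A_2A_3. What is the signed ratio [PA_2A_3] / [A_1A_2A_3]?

1/4

The signed ratio [PA_2A_3]/[A_1A_2A_3] equals the barycentric coordinate of P at vertex A_1, which is 1/4.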